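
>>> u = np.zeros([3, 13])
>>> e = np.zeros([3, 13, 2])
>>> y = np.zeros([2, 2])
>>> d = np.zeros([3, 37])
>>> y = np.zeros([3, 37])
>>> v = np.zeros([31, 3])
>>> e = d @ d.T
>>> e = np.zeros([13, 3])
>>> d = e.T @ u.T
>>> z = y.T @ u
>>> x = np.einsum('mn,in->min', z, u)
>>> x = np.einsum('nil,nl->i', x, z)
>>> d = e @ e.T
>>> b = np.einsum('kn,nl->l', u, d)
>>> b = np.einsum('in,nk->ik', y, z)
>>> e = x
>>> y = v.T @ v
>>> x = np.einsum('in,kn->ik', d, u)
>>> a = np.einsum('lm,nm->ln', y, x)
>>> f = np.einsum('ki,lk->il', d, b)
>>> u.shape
(3, 13)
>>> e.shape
(3,)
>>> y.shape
(3, 3)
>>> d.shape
(13, 13)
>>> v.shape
(31, 3)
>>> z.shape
(37, 13)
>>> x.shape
(13, 3)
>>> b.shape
(3, 13)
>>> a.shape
(3, 13)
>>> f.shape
(13, 3)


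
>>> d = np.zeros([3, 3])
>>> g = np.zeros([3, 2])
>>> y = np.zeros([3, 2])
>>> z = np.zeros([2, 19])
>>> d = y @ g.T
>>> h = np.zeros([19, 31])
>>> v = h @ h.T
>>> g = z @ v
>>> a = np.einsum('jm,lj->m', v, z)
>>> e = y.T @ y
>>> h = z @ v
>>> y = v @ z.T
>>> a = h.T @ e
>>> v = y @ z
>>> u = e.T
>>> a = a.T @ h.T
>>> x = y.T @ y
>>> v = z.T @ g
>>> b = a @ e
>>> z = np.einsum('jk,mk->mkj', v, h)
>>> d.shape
(3, 3)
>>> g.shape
(2, 19)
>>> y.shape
(19, 2)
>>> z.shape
(2, 19, 19)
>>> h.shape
(2, 19)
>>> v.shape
(19, 19)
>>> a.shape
(2, 2)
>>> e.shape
(2, 2)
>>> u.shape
(2, 2)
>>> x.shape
(2, 2)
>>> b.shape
(2, 2)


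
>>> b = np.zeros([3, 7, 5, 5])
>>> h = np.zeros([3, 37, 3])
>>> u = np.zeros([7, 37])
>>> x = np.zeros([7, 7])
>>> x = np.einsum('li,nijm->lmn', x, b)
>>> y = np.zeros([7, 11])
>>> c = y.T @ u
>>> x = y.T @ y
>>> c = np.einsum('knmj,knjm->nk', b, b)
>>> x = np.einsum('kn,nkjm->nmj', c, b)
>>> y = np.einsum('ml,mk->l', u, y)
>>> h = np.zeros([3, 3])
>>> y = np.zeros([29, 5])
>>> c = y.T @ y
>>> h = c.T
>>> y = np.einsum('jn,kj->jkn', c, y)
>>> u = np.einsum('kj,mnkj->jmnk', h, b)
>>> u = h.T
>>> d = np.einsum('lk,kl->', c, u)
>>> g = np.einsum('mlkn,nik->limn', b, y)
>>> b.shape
(3, 7, 5, 5)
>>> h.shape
(5, 5)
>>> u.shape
(5, 5)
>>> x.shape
(3, 5, 5)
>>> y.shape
(5, 29, 5)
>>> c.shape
(5, 5)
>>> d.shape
()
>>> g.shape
(7, 29, 3, 5)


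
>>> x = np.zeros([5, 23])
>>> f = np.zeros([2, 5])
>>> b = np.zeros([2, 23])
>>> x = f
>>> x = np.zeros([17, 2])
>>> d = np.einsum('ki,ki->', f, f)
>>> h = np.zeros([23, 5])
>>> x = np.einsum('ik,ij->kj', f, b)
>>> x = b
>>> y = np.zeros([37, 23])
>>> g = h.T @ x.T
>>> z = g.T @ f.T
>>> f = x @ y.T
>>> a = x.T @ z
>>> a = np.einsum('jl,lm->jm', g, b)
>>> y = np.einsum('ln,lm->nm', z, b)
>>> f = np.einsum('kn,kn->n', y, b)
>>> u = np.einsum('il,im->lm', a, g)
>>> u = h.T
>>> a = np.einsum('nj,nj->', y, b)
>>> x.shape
(2, 23)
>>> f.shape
(23,)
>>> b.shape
(2, 23)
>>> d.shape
()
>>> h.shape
(23, 5)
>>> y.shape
(2, 23)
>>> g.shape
(5, 2)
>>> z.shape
(2, 2)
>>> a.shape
()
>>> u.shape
(5, 23)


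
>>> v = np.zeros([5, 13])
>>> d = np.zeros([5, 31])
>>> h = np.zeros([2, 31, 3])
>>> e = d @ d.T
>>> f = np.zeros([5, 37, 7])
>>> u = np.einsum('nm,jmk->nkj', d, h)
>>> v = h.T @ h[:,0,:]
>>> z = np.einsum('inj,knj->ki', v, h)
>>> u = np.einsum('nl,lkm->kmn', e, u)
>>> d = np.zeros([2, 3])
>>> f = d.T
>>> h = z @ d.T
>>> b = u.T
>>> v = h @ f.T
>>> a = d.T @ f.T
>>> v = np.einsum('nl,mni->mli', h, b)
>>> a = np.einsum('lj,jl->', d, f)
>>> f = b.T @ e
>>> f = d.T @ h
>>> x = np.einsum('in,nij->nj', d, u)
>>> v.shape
(5, 2, 3)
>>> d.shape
(2, 3)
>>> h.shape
(2, 2)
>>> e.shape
(5, 5)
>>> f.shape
(3, 2)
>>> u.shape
(3, 2, 5)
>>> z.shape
(2, 3)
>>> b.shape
(5, 2, 3)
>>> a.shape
()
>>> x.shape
(3, 5)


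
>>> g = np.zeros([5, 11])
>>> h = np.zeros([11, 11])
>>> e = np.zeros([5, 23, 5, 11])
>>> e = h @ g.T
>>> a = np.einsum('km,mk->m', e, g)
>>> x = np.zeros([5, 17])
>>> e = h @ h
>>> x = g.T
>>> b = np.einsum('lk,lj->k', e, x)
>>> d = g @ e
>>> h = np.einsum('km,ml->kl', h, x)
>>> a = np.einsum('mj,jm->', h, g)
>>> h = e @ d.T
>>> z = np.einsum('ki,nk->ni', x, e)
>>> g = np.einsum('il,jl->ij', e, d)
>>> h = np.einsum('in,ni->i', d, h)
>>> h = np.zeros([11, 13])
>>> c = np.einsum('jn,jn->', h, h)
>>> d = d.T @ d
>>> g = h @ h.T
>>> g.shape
(11, 11)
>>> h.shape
(11, 13)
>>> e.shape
(11, 11)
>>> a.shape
()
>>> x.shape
(11, 5)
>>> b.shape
(11,)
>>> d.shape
(11, 11)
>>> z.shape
(11, 5)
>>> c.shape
()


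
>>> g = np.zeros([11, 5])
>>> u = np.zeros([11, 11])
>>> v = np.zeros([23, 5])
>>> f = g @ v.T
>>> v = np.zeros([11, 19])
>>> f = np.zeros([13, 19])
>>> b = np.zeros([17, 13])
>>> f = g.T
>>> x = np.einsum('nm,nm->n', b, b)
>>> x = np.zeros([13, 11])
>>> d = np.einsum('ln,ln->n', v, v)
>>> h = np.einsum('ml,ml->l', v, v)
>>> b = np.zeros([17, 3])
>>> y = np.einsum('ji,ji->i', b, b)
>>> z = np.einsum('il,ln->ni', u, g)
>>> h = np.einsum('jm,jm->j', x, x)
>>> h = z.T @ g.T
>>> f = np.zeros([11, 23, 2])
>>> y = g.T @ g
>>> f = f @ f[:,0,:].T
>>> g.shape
(11, 5)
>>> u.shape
(11, 11)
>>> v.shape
(11, 19)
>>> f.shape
(11, 23, 11)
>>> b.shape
(17, 3)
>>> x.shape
(13, 11)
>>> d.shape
(19,)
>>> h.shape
(11, 11)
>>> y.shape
(5, 5)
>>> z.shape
(5, 11)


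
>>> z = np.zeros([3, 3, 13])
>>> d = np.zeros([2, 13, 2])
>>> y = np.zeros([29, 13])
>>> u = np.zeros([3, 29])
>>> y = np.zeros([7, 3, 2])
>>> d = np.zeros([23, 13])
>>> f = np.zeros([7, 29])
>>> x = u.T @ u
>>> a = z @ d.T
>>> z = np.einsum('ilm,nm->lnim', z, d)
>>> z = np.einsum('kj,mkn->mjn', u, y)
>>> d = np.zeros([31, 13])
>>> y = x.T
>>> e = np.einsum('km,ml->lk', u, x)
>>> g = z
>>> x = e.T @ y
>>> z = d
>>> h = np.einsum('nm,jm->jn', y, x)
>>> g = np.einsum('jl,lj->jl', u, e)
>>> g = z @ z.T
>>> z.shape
(31, 13)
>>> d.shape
(31, 13)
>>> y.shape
(29, 29)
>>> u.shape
(3, 29)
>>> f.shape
(7, 29)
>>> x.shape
(3, 29)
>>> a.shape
(3, 3, 23)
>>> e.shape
(29, 3)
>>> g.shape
(31, 31)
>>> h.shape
(3, 29)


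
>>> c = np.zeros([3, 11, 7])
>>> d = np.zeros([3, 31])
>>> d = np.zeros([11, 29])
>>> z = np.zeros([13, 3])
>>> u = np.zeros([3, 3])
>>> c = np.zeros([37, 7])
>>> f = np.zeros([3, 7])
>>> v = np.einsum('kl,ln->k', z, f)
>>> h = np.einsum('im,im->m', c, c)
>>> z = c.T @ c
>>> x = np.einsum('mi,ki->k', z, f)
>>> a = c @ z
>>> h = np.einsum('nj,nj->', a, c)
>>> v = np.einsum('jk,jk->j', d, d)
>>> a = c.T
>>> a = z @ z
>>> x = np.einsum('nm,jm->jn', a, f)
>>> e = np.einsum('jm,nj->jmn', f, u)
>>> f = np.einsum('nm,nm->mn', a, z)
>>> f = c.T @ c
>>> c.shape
(37, 7)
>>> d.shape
(11, 29)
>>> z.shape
(7, 7)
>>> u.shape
(3, 3)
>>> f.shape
(7, 7)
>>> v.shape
(11,)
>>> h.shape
()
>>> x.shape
(3, 7)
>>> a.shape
(7, 7)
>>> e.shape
(3, 7, 3)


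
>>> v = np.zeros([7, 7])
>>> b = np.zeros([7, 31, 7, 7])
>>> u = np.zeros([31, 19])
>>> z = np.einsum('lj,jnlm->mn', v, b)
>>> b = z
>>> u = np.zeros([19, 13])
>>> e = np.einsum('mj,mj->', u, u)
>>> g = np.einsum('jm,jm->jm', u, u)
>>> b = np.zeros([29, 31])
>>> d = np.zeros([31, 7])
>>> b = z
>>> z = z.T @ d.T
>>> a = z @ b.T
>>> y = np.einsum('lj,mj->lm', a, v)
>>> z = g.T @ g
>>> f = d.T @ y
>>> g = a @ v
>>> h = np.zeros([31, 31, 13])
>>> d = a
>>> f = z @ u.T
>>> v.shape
(7, 7)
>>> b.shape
(7, 31)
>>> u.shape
(19, 13)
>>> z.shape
(13, 13)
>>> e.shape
()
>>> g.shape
(31, 7)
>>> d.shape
(31, 7)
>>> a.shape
(31, 7)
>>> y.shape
(31, 7)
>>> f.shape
(13, 19)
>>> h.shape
(31, 31, 13)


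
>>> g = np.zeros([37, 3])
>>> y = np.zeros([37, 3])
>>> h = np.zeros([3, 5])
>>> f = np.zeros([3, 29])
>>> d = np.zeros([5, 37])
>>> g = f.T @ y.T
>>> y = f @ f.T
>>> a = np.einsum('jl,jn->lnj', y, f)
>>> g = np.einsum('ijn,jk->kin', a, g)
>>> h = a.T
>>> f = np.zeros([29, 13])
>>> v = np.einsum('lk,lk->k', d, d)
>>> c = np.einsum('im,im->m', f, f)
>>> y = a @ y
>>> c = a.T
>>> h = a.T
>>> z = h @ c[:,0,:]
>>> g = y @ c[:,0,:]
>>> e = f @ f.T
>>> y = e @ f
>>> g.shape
(3, 29, 3)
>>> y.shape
(29, 13)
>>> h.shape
(3, 29, 3)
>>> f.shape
(29, 13)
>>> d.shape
(5, 37)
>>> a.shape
(3, 29, 3)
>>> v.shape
(37,)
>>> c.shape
(3, 29, 3)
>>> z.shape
(3, 29, 3)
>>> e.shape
(29, 29)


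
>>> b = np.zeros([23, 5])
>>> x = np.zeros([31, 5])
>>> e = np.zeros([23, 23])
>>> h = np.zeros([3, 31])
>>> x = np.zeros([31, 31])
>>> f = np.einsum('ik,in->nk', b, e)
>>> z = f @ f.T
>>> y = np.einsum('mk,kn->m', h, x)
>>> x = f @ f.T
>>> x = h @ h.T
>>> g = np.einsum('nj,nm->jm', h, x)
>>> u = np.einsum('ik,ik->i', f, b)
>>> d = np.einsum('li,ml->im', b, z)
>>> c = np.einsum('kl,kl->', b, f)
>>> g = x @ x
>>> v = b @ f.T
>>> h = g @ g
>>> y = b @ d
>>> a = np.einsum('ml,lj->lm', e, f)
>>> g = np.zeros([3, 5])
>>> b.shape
(23, 5)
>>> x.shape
(3, 3)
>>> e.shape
(23, 23)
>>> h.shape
(3, 3)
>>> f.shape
(23, 5)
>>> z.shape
(23, 23)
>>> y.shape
(23, 23)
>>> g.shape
(3, 5)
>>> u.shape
(23,)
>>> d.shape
(5, 23)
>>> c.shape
()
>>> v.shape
(23, 23)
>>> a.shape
(23, 23)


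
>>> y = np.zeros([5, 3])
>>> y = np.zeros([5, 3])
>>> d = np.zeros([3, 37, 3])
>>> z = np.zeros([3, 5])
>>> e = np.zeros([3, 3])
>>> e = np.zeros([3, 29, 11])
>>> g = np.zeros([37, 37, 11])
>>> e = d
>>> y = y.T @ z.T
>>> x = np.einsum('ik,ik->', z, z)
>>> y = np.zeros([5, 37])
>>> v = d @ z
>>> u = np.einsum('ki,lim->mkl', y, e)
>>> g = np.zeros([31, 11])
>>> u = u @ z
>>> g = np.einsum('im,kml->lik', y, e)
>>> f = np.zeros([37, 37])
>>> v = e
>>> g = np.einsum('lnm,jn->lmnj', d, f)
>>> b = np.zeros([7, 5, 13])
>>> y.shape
(5, 37)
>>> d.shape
(3, 37, 3)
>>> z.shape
(3, 5)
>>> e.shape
(3, 37, 3)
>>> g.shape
(3, 3, 37, 37)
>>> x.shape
()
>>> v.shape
(3, 37, 3)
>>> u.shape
(3, 5, 5)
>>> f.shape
(37, 37)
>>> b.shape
(7, 5, 13)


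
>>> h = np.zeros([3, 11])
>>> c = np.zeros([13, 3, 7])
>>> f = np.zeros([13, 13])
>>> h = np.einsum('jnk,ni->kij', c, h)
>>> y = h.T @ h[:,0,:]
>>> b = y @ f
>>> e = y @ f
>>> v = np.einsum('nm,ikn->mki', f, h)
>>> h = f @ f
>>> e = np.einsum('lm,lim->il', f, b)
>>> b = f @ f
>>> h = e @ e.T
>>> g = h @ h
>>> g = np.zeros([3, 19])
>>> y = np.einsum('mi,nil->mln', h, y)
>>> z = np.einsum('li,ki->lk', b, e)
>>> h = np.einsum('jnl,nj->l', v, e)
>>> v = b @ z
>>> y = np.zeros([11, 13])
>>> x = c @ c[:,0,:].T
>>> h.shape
(7,)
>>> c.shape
(13, 3, 7)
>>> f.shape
(13, 13)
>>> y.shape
(11, 13)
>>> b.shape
(13, 13)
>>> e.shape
(11, 13)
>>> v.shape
(13, 11)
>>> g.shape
(3, 19)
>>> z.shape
(13, 11)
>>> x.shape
(13, 3, 13)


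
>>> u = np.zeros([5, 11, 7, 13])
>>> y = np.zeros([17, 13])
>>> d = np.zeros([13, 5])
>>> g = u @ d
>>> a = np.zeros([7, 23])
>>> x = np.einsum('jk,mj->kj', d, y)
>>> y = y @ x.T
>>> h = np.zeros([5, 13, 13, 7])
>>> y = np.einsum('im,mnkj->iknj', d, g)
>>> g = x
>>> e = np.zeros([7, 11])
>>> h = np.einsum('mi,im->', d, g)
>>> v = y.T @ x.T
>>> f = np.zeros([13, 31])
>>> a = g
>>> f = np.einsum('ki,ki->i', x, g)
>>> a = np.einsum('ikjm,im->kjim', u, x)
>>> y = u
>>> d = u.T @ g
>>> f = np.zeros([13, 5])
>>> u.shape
(5, 11, 7, 13)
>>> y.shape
(5, 11, 7, 13)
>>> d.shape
(13, 7, 11, 13)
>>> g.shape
(5, 13)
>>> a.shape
(11, 7, 5, 13)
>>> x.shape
(5, 13)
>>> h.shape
()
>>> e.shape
(7, 11)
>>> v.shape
(5, 11, 7, 5)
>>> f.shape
(13, 5)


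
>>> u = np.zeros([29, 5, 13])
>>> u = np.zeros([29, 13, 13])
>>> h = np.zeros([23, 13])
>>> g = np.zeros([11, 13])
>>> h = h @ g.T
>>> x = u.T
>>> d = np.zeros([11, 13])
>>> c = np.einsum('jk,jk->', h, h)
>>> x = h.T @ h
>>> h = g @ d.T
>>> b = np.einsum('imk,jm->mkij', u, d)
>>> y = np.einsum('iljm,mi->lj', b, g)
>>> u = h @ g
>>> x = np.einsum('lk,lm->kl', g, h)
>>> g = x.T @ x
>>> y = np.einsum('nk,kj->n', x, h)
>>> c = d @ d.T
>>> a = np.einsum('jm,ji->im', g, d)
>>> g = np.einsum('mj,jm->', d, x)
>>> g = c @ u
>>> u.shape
(11, 13)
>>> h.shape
(11, 11)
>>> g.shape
(11, 13)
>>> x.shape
(13, 11)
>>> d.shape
(11, 13)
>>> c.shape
(11, 11)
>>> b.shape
(13, 13, 29, 11)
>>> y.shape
(13,)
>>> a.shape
(13, 11)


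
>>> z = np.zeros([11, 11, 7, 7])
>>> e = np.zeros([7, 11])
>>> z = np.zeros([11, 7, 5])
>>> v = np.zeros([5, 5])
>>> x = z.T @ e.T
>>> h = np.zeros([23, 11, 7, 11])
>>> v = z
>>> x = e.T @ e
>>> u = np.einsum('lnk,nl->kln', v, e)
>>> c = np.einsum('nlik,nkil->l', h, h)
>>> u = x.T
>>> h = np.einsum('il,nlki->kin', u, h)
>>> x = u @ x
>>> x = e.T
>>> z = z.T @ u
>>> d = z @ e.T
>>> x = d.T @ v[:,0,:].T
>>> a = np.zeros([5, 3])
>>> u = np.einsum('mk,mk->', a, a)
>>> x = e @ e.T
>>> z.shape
(5, 7, 11)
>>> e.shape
(7, 11)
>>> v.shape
(11, 7, 5)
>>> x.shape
(7, 7)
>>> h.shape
(7, 11, 23)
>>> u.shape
()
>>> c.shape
(11,)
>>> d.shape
(5, 7, 7)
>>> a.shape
(5, 3)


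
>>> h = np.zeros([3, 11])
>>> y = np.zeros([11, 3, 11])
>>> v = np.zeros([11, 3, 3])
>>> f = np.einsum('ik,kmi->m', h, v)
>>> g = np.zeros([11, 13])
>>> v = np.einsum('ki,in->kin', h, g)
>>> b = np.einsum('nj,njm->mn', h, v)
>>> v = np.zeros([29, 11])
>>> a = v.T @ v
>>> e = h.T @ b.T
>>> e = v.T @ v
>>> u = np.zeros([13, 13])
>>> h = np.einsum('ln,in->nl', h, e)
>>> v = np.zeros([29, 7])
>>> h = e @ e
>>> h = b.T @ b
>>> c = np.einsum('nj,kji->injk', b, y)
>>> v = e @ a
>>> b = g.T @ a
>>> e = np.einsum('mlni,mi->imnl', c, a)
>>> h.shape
(3, 3)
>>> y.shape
(11, 3, 11)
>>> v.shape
(11, 11)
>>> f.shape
(3,)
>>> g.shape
(11, 13)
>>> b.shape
(13, 11)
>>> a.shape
(11, 11)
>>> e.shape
(11, 11, 3, 13)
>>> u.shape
(13, 13)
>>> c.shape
(11, 13, 3, 11)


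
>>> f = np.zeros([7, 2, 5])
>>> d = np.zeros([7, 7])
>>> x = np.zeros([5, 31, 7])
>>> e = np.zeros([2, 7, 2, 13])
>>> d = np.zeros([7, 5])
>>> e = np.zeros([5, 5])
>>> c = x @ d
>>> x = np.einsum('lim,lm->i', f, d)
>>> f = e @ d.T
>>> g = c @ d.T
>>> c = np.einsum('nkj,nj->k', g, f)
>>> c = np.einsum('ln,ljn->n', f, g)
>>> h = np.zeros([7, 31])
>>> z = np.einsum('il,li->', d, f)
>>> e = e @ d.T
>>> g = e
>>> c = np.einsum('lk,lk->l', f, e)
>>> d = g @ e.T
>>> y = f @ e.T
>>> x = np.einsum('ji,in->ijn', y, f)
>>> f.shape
(5, 7)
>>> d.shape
(5, 5)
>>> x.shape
(5, 5, 7)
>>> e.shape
(5, 7)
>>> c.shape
(5,)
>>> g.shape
(5, 7)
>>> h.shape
(7, 31)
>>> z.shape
()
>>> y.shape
(5, 5)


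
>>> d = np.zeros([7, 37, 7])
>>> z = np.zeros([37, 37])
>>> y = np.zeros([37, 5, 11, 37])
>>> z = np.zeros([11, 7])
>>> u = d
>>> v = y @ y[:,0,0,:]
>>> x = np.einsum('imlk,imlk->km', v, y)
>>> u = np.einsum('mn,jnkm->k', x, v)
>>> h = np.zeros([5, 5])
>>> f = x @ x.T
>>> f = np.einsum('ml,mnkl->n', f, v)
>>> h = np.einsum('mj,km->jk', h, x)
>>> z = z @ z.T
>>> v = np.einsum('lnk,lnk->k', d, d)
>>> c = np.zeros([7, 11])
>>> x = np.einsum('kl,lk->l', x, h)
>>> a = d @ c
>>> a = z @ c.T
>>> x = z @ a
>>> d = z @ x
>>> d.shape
(11, 7)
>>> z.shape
(11, 11)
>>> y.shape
(37, 5, 11, 37)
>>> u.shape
(11,)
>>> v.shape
(7,)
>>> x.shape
(11, 7)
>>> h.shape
(5, 37)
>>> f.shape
(5,)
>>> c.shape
(7, 11)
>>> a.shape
(11, 7)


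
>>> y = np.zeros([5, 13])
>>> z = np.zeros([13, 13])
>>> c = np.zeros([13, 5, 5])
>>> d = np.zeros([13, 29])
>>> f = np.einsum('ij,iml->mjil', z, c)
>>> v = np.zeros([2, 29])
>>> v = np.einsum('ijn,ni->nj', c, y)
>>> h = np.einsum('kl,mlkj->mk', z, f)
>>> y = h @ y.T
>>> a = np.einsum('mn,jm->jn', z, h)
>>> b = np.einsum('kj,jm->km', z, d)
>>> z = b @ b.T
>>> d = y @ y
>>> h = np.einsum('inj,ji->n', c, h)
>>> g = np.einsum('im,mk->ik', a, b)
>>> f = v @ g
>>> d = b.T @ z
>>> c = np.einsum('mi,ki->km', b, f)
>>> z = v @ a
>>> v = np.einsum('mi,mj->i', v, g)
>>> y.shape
(5, 5)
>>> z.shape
(5, 13)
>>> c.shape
(5, 13)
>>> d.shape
(29, 13)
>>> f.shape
(5, 29)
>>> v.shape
(5,)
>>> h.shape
(5,)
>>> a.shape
(5, 13)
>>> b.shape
(13, 29)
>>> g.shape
(5, 29)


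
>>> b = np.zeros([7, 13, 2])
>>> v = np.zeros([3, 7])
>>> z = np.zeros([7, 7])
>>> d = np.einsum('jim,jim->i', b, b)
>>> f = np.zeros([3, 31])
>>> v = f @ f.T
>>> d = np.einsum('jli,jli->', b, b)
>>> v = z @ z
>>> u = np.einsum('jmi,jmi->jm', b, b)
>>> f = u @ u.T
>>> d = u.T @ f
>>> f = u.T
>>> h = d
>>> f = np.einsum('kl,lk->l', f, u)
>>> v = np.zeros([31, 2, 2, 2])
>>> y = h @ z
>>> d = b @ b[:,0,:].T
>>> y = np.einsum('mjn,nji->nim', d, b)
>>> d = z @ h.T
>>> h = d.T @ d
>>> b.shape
(7, 13, 2)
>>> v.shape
(31, 2, 2, 2)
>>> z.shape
(7, 7)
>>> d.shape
(7, 13)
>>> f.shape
(7,)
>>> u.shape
(7, 13)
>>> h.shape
(13, 13)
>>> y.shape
(7, 2, 7)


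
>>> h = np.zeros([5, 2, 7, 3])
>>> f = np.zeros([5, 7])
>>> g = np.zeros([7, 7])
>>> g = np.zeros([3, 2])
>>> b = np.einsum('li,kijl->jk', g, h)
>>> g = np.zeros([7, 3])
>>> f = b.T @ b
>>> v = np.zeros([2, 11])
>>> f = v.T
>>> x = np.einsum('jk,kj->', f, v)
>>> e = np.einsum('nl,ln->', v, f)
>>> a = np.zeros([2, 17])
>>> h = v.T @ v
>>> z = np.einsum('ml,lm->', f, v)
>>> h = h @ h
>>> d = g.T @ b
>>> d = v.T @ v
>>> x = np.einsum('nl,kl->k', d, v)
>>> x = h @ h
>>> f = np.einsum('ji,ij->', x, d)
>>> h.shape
(11, 11)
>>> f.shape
()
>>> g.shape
(7, 3)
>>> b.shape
(7, 5)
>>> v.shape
(2, 11)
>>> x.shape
(11, 11)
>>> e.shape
()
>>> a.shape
(2, 17)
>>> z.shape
()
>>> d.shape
(11, 11)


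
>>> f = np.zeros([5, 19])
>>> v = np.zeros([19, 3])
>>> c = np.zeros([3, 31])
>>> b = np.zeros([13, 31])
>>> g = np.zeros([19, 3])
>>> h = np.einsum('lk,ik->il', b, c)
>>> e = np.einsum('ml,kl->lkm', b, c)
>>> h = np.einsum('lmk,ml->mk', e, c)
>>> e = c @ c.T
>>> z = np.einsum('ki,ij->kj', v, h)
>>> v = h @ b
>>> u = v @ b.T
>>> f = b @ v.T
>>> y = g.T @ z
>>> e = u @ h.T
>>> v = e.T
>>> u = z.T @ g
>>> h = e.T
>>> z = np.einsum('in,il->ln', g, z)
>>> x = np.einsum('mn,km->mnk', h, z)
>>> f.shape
(13, 3)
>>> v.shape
(3, 3)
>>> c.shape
(3, 31)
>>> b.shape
(13, 31)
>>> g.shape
(19, 3)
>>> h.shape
(3, 3)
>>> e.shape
(3, 3)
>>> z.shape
(13, 3)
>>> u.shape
(13, 3)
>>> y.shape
(3, 13)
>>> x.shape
(3, 3, 13)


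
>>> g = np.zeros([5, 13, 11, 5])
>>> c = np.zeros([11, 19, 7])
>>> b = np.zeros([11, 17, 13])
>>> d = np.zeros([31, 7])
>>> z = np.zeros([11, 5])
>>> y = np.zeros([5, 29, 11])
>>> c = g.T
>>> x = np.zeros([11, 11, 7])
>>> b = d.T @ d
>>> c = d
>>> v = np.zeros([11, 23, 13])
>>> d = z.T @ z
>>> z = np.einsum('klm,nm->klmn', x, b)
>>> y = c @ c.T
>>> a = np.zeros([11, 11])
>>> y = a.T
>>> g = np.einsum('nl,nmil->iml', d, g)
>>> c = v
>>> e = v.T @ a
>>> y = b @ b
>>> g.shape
(11, 13, 5)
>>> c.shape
(11, 23, 13)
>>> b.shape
(7, 7)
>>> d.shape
(5, 5)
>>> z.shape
(11, 11, 7, 7)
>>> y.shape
(7, 7)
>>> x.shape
(11, 11, 7)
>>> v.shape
(11, 23, 13)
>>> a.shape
(11, 11)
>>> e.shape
(13, 23, 11)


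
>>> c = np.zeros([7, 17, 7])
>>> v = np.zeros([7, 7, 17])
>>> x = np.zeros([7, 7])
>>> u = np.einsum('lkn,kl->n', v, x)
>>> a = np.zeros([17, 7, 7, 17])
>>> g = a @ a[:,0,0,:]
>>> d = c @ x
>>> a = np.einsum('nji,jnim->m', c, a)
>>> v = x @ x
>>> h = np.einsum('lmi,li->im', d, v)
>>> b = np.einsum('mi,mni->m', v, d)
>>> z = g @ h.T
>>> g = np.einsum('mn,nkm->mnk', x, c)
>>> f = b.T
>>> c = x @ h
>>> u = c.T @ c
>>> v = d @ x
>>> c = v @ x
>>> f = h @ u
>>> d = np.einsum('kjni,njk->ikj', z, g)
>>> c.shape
(7, 17, 7)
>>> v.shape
(7, 17, 7)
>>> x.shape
(7, 7)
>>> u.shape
(17, 17)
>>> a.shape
(17,)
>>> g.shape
(7, 7, 17)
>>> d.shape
(7, 17, 7)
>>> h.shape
(7, 17)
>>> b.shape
(7,)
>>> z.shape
(17, 7, 7, 7)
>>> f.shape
(7, 17)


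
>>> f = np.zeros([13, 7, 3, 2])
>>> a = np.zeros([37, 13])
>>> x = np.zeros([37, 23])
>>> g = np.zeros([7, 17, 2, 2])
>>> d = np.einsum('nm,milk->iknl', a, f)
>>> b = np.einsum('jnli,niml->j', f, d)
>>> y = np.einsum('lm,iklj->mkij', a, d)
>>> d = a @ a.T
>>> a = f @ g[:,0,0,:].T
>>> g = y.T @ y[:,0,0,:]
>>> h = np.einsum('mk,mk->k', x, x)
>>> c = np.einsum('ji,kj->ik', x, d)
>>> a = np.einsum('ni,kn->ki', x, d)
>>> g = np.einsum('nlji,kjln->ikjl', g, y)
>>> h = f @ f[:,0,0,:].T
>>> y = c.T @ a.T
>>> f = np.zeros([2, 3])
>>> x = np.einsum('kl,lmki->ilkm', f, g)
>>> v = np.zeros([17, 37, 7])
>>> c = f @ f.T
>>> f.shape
(2, 3)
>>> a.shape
(37, 23)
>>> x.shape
(7, 3, 2, 13)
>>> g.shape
(3, 13, 2, 7)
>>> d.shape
(37, 37)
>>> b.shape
(13,)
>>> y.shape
(37, 37)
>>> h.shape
(13, 7, 3, 13)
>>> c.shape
(2, 2)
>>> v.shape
(17, 37, 7)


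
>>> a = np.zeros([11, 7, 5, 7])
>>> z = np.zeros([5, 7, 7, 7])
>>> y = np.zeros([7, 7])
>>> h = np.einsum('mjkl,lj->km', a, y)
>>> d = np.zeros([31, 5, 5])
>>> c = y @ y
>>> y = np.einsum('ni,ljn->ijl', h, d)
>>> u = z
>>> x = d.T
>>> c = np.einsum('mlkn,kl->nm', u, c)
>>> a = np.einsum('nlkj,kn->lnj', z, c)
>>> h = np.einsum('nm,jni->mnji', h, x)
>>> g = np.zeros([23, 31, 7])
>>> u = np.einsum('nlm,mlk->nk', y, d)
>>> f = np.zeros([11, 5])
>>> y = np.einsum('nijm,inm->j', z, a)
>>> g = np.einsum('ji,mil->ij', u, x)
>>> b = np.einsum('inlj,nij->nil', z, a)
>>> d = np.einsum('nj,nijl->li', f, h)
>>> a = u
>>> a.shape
(11, 5)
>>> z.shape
(5, 7, 7, 7)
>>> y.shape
(7,)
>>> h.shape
(11, 5, 5, 31)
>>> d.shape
(31, 5)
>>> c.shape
(7, 5)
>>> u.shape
(11, 5)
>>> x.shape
(5, 5, 31)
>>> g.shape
(5, 11)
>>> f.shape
(11, 5)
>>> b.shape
(7, 5, 7)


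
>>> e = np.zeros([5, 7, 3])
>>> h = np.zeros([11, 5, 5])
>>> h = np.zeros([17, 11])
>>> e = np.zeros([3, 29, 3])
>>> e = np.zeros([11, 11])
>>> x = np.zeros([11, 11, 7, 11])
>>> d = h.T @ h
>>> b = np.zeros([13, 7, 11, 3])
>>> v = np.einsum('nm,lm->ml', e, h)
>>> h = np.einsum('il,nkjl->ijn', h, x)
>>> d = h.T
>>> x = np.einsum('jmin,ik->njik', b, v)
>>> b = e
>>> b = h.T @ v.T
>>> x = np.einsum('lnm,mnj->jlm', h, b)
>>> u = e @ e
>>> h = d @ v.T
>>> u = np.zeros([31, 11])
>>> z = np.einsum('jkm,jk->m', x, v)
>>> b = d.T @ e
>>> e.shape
(11, 11)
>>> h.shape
(11, 7, 11)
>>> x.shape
(11, 17, 11)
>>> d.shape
(11, 7, 17)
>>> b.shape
(17, 7, 11)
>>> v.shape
(11, 17)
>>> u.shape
(31, 11)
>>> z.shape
(11,)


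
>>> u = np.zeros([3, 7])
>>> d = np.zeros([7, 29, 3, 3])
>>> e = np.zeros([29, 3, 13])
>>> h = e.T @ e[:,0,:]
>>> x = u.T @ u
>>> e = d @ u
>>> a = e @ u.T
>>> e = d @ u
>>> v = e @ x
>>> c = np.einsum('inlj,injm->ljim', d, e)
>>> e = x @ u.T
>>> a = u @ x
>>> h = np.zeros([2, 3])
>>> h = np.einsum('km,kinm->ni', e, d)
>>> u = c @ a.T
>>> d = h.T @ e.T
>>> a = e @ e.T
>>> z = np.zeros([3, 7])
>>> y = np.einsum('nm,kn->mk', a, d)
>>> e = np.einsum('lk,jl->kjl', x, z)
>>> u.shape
(3, 3, 7, 3)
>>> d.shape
(29, 7)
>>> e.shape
(7, 3, 7)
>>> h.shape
(3, 29)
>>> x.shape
(7, 7)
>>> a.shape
(7, 7)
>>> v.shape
(7, 29, 3, 7)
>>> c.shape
(3, 3, 7, 7)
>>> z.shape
(3, 7)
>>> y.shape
(7, 29)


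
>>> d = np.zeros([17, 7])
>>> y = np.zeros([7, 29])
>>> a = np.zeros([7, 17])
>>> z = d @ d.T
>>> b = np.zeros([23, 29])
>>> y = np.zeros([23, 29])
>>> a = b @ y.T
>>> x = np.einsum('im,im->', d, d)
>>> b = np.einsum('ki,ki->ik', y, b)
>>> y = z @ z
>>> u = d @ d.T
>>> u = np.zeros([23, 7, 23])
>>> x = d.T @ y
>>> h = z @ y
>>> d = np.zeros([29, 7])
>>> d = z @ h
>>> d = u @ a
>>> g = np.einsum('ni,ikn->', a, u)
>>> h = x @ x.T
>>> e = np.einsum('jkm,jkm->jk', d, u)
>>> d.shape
(23, 7, 23)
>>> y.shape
(17, 17)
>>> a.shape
(23, 23)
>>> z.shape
(17, 17)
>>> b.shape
(29, 23)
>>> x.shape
(7, 17)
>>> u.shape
(23, 7, 23)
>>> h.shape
(7, 7)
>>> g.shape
()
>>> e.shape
(23, 7)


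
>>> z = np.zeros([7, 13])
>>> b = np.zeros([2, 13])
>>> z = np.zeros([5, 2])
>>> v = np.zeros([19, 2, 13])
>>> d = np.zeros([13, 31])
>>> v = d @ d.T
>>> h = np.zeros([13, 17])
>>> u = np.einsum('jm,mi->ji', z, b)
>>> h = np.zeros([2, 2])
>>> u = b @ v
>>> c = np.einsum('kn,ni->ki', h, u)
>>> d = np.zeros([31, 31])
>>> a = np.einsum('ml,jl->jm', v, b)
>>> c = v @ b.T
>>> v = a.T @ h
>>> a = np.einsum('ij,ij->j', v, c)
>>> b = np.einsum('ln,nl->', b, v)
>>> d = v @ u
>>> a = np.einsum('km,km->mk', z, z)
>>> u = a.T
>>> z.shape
(5, 2)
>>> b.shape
()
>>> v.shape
(13, 2)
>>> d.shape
(13, 13)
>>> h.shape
(2, 2)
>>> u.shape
(5, 2)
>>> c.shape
(13, 2)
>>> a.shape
(2, 5)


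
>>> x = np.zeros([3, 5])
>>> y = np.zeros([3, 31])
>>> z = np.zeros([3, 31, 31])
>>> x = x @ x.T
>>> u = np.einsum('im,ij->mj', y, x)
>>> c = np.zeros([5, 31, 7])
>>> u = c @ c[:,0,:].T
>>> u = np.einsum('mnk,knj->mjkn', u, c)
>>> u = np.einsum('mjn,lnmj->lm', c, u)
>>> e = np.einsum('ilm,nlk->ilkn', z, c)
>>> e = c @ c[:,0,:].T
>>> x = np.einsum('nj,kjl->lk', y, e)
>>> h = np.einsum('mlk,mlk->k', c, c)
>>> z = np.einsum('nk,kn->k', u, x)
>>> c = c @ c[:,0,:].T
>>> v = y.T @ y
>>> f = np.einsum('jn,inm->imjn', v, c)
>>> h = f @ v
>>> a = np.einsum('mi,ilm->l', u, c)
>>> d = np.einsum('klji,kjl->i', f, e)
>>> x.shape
(5, 5)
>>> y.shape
(3, 31)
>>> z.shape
(5,)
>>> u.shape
(5, 5)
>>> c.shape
(5, 31, 5)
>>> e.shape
(5, 31, 5)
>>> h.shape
(5, 5, 31, 31)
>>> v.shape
(31, 31)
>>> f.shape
(5, 5, 31, 31)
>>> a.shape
(31,)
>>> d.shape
(31,)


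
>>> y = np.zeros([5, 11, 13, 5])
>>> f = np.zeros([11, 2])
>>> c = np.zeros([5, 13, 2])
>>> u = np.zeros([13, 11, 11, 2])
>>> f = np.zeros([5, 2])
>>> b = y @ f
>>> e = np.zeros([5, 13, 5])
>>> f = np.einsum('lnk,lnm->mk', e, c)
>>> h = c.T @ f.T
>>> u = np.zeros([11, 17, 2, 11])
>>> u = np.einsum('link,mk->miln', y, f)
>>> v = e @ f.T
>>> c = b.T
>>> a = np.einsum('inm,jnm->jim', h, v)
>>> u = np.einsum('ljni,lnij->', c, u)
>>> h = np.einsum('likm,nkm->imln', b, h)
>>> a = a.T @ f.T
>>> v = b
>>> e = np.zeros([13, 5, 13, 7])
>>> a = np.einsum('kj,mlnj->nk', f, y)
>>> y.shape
(5, 11, 13, 5)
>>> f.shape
(2, 5)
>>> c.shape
(2, 13, 11, 5)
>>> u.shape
()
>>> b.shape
(5, 11, 13, 2)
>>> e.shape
(13, 5, 13, 7)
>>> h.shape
(11, 2, 5, 2)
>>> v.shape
(5, 11, 13, 2)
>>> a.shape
(13, 2)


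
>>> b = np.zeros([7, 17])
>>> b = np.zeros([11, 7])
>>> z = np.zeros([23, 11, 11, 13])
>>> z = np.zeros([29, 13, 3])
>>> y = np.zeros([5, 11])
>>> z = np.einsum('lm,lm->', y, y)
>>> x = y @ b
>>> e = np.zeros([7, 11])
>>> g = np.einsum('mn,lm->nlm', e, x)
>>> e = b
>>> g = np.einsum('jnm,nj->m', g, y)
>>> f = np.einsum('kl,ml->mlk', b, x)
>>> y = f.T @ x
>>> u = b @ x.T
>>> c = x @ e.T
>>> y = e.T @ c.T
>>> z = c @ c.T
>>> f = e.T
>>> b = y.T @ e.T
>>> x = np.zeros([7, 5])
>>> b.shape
(5, 11)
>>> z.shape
(5, 5)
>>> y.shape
(7, 5)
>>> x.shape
(7, 5)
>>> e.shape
(11, 7)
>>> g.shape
(7,)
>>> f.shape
(7, 11)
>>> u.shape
(11, 5)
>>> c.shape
(5, 11)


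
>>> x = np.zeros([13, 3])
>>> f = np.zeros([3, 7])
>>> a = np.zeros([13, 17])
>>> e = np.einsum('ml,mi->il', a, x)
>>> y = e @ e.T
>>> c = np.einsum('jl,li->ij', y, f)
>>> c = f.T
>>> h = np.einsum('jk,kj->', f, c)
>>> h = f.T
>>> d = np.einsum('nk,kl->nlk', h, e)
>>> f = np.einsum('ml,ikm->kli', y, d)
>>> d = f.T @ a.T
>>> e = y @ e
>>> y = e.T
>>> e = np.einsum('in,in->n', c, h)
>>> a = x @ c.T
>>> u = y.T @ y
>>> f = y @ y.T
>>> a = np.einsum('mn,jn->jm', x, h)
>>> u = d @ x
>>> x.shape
(13, 3)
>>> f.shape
(17, 17)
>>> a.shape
(7, 13)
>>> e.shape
(3,)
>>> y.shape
(17, 3)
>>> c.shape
(7, 3)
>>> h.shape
(7, 3)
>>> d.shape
(7, 3, 13)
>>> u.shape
(7, 3, 3)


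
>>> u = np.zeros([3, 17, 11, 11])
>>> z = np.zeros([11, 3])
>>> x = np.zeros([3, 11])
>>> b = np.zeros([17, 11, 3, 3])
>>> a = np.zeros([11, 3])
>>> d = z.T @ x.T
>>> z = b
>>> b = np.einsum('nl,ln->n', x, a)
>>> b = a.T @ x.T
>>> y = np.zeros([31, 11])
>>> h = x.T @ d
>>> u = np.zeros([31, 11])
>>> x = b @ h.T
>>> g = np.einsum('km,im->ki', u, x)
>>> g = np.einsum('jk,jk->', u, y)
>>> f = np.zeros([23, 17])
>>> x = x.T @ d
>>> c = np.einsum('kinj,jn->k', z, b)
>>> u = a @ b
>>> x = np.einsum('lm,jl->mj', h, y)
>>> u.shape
(11, 3)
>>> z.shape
(17, 11, 3, 3)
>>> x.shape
(3, 31)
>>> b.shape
(3, 3)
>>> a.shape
(11, 3)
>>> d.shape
(3, 3)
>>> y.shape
(31, 11)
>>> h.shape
(11, 3)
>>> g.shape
()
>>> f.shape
(23, 17)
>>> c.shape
(17,)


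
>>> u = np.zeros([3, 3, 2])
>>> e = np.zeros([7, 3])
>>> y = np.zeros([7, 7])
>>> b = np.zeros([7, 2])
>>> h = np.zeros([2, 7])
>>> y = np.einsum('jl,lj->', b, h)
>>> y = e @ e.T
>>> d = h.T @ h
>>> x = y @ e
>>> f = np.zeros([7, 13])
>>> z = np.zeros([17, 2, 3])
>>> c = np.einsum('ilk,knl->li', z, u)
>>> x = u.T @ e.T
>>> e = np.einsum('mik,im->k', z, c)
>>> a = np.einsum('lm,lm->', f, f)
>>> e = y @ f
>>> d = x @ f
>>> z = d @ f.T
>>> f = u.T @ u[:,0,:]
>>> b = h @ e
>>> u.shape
(3, 3, 2)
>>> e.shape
(7, 13)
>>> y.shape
(7, 7)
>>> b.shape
(2, 13)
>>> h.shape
(2, 7)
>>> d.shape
(2, 3, 13)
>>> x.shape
(2, 3, 7)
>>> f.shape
(2, 3, 2)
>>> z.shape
(2, 3, 7)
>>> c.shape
(2, 17)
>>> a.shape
()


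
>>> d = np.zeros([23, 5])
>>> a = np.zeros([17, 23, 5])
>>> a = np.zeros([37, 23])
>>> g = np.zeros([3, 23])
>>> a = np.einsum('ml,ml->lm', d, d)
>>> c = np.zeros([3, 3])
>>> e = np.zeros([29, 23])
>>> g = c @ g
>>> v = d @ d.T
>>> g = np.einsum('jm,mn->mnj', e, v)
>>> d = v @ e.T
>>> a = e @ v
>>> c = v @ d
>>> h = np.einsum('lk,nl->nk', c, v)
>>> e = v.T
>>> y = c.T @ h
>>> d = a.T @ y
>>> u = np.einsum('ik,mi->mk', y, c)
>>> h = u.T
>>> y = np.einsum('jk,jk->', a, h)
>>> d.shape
(23, 29)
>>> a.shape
(29, 23)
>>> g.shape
(23, 23, 29)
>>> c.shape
(23, 29)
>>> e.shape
(23, 23)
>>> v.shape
(23, 23)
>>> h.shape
(29, 23)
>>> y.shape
()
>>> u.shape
(23, 29)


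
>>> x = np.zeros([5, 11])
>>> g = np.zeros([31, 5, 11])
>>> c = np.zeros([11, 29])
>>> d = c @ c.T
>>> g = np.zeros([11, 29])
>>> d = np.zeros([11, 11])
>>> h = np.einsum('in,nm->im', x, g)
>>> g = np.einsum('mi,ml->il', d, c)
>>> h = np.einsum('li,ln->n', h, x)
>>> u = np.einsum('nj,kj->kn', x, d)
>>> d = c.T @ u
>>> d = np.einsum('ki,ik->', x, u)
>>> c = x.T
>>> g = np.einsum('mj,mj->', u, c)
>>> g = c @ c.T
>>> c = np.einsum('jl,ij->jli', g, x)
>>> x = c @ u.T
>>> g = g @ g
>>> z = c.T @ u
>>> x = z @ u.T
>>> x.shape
(5, 11, 11)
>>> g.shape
(11, 11)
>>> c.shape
(11, 11, 5)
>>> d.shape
()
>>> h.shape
(11,)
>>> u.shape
(11, 5)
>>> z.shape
(5, 11, 5)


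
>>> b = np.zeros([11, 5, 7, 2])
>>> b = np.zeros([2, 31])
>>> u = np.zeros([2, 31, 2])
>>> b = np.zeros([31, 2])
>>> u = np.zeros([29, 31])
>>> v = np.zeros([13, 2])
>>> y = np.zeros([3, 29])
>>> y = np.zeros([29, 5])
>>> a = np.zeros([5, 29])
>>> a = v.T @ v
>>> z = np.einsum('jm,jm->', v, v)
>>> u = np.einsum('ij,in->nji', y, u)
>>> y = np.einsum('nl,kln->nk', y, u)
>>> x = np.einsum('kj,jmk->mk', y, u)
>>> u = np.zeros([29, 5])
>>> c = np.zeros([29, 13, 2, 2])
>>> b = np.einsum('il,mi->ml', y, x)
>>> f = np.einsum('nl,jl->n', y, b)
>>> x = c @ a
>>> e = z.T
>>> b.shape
(5, 31)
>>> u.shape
(29, 5)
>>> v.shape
(13, 2)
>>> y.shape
(29, 31)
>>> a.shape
(2, 2)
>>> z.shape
()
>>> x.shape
(29, 13, 2, 2)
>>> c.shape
(29, 13, 2, 2)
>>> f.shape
(29,)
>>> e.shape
()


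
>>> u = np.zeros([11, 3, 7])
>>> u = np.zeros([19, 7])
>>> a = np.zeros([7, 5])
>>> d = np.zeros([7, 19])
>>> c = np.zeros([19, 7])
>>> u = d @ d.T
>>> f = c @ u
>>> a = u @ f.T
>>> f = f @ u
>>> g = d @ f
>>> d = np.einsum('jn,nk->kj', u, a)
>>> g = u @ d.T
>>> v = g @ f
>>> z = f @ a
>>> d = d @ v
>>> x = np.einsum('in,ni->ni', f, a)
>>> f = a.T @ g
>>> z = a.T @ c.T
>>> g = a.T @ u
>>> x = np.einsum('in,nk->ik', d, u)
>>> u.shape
(7, 7)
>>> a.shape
(7, 19)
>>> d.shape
(19, 7)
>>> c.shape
(19, 7)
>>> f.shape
(19, 19)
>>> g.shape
(19, 7)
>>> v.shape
(7, 7)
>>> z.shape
(19, 19)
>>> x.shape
(19, 7)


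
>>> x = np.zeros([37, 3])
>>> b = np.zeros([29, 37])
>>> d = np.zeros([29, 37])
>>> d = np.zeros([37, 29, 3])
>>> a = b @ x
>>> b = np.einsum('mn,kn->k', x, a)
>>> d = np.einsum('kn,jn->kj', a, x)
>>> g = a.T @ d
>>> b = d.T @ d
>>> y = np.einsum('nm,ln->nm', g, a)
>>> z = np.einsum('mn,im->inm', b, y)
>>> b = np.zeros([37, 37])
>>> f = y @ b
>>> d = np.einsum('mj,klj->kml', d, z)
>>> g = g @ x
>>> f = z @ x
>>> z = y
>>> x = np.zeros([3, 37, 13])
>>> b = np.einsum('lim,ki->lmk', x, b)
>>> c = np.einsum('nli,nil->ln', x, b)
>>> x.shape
(3, 37, 13)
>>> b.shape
(3, 13, 37)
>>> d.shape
(3, 29, 37)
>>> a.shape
(29, 3)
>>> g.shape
(3, 3)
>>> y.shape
(3, 37)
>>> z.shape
(3, 37)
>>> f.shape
(3, 37, 3)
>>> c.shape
(37, 3)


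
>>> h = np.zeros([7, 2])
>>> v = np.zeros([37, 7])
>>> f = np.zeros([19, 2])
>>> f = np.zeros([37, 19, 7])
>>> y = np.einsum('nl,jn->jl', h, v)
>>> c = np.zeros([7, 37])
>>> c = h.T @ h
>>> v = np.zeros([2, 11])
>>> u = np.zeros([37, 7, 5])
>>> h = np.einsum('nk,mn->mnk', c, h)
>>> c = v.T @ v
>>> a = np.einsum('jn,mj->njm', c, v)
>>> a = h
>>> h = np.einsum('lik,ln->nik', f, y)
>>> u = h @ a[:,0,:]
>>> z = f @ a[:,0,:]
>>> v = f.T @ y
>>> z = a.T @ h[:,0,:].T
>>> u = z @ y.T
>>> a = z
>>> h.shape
(2, 19, 7)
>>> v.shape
(7, 19, 2)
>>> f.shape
(37, 19, 7)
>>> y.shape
(37, 2)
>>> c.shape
(11, 11)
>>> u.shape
(2, 2, 37)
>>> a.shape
(2, 2, 2)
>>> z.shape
(2, 2, 2)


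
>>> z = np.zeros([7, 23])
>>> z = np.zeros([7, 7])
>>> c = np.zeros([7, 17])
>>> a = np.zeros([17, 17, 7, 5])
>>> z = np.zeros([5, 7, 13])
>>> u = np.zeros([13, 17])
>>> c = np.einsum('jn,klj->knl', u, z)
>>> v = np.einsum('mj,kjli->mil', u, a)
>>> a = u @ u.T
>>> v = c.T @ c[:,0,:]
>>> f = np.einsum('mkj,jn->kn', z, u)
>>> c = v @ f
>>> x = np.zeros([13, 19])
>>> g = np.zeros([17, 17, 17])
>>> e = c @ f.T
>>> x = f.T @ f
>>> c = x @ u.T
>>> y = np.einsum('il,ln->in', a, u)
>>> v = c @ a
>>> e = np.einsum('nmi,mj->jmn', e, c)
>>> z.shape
(5, 7, 13)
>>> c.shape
(17, 13)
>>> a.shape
(13, 13)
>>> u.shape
(13, 17)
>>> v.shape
(17, 13)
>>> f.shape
(7, 17)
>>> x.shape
(17, 17)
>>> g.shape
(17, 17, 17)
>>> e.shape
(13, 17, 7)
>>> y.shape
(13, 17)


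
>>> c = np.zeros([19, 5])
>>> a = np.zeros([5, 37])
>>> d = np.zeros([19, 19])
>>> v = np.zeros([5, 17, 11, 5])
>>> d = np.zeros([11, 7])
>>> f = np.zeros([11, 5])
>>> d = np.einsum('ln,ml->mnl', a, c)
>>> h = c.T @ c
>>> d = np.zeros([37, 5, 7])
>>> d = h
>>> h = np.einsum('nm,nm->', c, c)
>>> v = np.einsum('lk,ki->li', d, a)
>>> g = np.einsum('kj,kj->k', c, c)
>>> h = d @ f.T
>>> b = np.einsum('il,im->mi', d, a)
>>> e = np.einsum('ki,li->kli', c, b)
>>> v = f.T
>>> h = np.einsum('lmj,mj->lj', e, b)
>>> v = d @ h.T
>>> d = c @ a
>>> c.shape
(19, 5)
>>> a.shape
(5, 37)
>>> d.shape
(19, 37)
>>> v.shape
(5, 19)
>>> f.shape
(11, 5)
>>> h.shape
(19, 5)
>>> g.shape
(19,)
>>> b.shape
(37, 5)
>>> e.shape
(19, 37, 5)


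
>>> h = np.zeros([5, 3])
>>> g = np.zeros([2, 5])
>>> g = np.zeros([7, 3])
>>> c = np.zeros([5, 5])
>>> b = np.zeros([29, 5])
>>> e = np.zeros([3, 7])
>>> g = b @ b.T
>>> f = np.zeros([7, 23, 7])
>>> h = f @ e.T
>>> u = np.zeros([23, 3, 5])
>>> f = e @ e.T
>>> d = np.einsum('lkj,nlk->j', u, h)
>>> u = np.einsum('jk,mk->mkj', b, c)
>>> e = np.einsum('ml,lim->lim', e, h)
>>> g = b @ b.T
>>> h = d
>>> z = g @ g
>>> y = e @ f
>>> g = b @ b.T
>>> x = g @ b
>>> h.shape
(5,)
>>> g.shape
(29, 29)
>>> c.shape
(5, 5)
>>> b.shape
(29, 5)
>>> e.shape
(7, 23, 3)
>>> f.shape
(3, 3)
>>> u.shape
(5, 5, 29)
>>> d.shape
(5,)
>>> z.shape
(29, 29)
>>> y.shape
(7, 23, 3)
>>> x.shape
(29, 5)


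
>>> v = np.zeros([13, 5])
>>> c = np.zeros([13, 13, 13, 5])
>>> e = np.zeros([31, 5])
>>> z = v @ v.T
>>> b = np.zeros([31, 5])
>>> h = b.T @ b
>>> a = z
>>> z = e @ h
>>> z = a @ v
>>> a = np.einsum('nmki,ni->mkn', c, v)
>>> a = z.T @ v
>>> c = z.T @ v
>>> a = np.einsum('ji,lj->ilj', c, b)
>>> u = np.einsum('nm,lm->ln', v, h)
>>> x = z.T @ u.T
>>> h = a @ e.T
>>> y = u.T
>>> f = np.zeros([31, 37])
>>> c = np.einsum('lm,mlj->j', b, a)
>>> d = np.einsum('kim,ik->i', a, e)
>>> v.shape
(13, 5)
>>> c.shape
(5,)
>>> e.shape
(31, 5)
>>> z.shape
(13, 5)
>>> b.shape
(31, 5)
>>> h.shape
(5, 31, 31)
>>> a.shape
(5, 31, 5)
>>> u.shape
(5, 13)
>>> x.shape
(5, 5)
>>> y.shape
(13, 5)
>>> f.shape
(31, 37)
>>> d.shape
(31,)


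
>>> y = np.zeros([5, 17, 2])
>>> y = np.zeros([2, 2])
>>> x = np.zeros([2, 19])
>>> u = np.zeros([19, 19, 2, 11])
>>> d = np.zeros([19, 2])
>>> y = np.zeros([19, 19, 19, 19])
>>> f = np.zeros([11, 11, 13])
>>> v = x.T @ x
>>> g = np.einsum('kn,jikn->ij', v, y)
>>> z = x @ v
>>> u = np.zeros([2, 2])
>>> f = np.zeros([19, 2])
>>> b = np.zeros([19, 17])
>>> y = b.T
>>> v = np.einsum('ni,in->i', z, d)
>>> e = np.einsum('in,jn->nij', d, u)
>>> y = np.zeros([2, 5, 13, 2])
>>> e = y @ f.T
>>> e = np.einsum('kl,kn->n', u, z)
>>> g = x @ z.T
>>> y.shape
(2, 5, 13, 2)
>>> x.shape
(2, 19)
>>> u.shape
(2, 2)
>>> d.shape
(19, 2)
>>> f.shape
(19, 2)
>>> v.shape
(19,)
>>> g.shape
(2, 2)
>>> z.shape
(2, 19)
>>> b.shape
(19, 17)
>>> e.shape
(19,)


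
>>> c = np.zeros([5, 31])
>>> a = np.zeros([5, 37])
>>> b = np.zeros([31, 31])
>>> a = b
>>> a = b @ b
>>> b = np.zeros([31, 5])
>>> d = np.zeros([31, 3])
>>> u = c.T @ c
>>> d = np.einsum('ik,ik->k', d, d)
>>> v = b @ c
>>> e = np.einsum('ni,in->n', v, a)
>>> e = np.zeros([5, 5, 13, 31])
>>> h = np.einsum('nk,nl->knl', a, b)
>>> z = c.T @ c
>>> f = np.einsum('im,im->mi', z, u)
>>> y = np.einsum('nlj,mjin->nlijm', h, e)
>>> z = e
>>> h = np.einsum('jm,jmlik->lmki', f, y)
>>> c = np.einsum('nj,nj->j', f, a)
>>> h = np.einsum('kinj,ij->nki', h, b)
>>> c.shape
(31,)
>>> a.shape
(31, 31)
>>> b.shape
(31, 5)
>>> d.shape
(3,)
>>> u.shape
(31, 31)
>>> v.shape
(31, 31)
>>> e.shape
(5, 5, 13, 31)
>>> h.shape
(5, 13, 31)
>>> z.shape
(5, 5, 13, 31)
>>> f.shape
(31, 31)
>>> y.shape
(31, 31, 13, 5, 5)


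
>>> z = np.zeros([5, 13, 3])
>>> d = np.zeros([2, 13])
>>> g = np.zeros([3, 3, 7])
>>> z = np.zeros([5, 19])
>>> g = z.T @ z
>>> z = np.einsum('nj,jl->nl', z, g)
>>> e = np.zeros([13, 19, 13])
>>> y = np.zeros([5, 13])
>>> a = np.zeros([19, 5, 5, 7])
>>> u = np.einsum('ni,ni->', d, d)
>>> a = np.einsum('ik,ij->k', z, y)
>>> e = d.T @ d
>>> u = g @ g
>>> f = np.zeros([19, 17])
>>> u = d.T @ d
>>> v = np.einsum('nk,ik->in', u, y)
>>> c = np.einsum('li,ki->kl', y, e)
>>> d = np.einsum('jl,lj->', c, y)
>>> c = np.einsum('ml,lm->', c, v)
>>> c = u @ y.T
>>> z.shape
(5, 19)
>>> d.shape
()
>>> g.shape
(19, 19)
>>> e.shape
(13, 13)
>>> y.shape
(5, 13)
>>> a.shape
(19,)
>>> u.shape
(13, 13)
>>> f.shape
(19, 17)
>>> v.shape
(5, 13)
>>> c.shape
(13, 5)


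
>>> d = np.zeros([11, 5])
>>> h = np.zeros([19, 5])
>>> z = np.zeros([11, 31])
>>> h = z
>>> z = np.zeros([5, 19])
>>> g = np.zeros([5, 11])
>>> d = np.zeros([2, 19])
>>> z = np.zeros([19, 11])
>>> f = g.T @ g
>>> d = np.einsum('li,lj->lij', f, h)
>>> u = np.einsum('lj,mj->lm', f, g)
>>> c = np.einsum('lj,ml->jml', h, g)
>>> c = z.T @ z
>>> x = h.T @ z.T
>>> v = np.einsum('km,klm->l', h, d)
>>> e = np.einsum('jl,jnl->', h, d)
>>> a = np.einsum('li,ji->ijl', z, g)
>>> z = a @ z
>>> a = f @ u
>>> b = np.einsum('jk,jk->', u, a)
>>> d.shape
(11, 11, 31)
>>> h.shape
(11, 31)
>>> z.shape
(11, 5, 11)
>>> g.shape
(5, 11)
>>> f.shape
(11, 11)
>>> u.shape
(11, 5)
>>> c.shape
(11, 11)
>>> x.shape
(31, 19)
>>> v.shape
(11,)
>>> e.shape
()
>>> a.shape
(11, 5)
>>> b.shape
()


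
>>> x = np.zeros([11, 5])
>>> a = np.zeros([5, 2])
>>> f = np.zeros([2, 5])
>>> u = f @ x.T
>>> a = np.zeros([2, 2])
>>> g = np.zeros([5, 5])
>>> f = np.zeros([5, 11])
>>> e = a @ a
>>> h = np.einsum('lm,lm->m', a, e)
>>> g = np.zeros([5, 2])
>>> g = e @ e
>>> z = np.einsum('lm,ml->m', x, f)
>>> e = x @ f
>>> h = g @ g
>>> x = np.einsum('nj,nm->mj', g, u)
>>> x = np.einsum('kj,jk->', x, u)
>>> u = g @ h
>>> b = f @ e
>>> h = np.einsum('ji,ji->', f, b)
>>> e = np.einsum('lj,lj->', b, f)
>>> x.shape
()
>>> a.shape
(2, 2)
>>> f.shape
(5, 11)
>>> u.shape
(2, 2)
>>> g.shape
(2, 2)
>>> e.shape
()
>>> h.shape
()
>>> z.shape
(5,)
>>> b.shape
(5, 11)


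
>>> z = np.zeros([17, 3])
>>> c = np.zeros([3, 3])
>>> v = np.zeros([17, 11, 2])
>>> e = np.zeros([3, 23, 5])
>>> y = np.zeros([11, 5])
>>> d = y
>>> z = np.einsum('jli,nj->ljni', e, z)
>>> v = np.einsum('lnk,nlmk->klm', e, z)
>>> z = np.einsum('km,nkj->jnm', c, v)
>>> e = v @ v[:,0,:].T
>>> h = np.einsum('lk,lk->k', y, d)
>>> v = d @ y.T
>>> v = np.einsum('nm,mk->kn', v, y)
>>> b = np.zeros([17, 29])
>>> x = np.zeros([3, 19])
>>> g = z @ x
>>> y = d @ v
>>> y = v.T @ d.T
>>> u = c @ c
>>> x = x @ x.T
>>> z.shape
(17, 5, 3)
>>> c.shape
(3, 3)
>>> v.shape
(5, 11)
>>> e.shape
(5, 3, 5)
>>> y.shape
(11, 11)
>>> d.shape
(11, 5)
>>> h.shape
(5,)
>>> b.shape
(17, 29)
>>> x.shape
(3, 3)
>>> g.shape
(17, 5, 19)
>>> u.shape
(3, 3)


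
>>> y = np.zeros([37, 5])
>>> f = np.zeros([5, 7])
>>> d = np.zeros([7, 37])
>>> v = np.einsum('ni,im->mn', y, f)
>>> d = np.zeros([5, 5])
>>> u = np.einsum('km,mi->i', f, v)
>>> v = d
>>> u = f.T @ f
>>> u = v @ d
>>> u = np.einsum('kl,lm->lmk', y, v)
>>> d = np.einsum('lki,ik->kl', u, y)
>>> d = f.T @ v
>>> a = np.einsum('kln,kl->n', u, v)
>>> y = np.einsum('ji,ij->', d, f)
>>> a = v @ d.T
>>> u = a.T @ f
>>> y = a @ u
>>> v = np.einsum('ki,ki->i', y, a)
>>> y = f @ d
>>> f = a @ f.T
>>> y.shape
(5, 5)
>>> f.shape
(5, 5)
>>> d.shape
(7, 5)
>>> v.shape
(7,)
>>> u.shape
(7, 7)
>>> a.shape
(5, 7)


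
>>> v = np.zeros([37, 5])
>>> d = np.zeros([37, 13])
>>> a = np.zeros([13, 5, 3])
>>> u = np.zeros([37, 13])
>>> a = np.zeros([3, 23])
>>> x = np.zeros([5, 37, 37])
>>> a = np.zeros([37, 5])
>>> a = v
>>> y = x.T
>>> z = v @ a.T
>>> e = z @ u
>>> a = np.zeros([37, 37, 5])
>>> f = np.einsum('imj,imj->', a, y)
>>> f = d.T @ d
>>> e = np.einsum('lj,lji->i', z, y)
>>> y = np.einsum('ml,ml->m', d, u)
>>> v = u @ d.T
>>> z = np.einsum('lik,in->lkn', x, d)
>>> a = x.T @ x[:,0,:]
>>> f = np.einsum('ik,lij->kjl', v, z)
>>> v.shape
(37, 37)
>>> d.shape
(37, 13)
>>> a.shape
(37, 37, 37)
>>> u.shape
(37, 13)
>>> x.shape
(5, 37, 37)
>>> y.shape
(37,)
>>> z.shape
(5, 37, 13)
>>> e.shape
(5,)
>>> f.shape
(37, 13, 5)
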